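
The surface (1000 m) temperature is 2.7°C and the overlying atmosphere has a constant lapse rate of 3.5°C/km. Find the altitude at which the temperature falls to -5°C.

3200 m

Height above start = (2.7 − (-5)) / 3.5 = 2.2 km
Altitude = 1000 m + 2200 m = 3200 m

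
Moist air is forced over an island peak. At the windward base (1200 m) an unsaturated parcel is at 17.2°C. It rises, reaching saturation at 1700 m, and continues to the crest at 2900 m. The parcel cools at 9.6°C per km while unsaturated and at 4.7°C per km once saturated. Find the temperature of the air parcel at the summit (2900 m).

Dry to 1700 m: -9.6 × 0.5 km = -4.8°C, so T = 12.4°C.
Saturated to 2900 m: -4.7 × 1.2 km = -5.64°C, so T = 6.76°C.

6.76°C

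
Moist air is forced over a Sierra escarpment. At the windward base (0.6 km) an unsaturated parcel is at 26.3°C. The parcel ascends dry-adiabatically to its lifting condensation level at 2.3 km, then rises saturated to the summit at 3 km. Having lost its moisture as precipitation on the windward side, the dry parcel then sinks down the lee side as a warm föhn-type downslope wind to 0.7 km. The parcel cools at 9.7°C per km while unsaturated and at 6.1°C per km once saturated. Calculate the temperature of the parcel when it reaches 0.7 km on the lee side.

600–2300 m, dry: Δz = 1.7 km ⇒ ΔT = -16.49°C; T = 9.81°C
2300–3000 m, saturated: Δz = 0.7 km ⇒ ΔT = -4.27°C; T = 5.54°C
3000–700 m, dry descent: Δz = 2.3 km ⇒ ΔT = +22.31°C; T = 27.85°C

27.85°C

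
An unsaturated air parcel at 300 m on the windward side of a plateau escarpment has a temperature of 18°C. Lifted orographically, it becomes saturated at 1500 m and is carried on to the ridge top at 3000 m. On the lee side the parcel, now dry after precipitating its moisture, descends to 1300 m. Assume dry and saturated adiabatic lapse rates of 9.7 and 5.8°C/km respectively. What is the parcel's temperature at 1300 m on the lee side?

14.15°C

300 → 1500 m (dry, 9.7°C/km): ΔT = -9.7 × 1.2 = -11.64°C → T = 6.36°C
1500 → 3000 m (saturated, 5.8°C/km): ΔT = -5.8 × 1.5 = -8.7°C → T = -2.34°C
3000 → 1300 m (dry descent, 9.7°C/km): ΔT = +9.7 × 1.7 = +16.49°C → T = 14.15°C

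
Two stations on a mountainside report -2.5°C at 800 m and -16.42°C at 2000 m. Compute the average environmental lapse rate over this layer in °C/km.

Γ = −ΔT/Δz = (-2.5 − (-16.42)) / (2000 − 800) m
  = 13.92°C / 1.2 km = 11.6°C/km

11.6°C/km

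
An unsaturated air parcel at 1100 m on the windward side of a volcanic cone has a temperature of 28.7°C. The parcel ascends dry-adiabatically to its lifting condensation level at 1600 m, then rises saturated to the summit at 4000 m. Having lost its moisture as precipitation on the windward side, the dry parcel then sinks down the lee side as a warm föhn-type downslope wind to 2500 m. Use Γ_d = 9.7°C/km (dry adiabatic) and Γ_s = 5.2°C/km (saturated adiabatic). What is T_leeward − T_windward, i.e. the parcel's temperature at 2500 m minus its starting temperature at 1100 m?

-2.78°C

Dry to 1600 m: -9.7 × 0.5 km = -4.85°C, so T = 23.85°C.
Saturated to 4000 m: -5.2 × 2.4 km = -12.48°C, so T = 11.37°C.
Dry descent to 2500 m: +9.7 × 1.5 km = +14.55°C, so T = 25.92°C.
Net change vs windward start: 25.92 − 28.7 = -2.78°C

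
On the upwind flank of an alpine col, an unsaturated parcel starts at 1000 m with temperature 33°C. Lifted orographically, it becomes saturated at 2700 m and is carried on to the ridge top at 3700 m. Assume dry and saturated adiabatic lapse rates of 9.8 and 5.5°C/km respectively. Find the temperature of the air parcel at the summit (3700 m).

10.84°C

From 1000 m to 2700 m (dry): cools by 9.8 × 1.7 = 16.66°C, giving 16.34°C.
From 2700 m to 3700 m (saturated): cools by 5.5 × 1 = 5.5°C, giving 10.84°C.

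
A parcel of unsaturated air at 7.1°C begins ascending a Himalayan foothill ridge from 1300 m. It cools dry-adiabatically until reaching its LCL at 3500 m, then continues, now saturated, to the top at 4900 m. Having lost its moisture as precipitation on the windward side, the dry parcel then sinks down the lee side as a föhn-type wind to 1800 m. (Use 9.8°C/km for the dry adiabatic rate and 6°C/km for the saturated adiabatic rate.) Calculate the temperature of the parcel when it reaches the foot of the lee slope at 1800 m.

1300–3500 m, dry: Δz = 2.2 km ⇒ ΔT = -21.56°C; T = -14.46°C
3500–4900 m, saturated: Δz = 1.4 km ⇒ ΔT = -8.4°C; T = -22.86°C
4900–1800 m, dry descent: Δz = 3.1 km ⇒ ΔT = +30.38°C; T = 7.52°C

7.52°C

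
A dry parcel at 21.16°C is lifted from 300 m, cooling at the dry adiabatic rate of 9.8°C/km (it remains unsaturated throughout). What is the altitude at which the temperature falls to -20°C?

4500 m

Height above start = (21.16 − (-20)) / 9.8 = 4.2 km
Altitude = 300 m + 4200 m = 4500 m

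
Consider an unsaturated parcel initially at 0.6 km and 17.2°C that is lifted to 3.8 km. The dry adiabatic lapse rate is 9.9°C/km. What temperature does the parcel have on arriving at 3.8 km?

600 → 3800 m (dry adiabatic, 9.9°C/km): ΔT = -9.9 × 3.2 = -31.68°C → T = -14.48°C

-14.48°C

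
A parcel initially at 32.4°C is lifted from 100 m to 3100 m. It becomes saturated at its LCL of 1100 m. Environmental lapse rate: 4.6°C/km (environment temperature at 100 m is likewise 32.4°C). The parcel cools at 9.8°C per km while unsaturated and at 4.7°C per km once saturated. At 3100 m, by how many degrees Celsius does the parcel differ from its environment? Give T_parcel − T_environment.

Parcel:
  Dry to 1100 m: -9.8 × 1 km = -9.8°C, so T = 22.6°C.
  Saturated to 3100 m: -4.7 × 2 km = -9.4°C, so T = 13.2°C.
Environment:
  Environment to 3100 m: -4.6 × 3 km = -13.8°C, so T = 18.6°C.
T_parcel − T_env = 13.2 − 18.6 = -5.4°C

-5.4°C (parcel cooler than environment)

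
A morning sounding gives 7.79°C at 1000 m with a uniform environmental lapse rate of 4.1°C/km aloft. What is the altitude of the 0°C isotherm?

2900 m

Height above start = (7.79 − 0) / 4.1 = 1.9 km
Altitude = 1000 m + 1900 m = 2900 m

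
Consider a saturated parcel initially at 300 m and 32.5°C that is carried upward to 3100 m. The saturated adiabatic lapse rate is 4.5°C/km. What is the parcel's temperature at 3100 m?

19.9°C

300 → 3100 m (saturated adiabatic, 4.5°C/km): ΔT = -4.5 × 2.8 = -12.6°C → T = 19.9°C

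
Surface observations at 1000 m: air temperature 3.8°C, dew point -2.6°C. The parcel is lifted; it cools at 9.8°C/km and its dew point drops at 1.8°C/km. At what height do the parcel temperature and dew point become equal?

1800 m

T and T_d converge at 9.8 − 1.8 = 8°C per km
Height above start = (3.8 − (-2.6)) / 8 = 0.8 km
LCL altitude = 1000 m + 800 m = 1800 m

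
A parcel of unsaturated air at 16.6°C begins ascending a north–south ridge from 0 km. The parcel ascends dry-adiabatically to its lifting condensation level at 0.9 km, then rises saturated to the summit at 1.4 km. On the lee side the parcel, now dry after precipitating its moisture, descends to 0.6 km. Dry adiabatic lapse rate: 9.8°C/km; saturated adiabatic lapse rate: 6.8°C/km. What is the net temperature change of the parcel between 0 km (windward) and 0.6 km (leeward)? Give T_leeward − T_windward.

-4.38°C

0–900 m, dry: Δz = 0.9 km ⇒ ΔT = -8.82°C; T = 7.78°C
900–1400 m, saturated: Δz = 0.5 km ⇒ ΔT = -3.4°C; T = 4.38°C
1400–600 m, dry descent: Δz = 0.8 km ⇒ ΔT = +7.84°C; T = 12.22°C
Net change vs windward start: 12.22 − 16.6 = -4.38°C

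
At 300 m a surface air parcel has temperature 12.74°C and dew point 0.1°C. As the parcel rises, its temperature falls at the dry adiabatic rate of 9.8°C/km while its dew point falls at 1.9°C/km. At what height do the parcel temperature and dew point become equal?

T and T_d converge at 9.8 − 1.9 = 7.9°C per km
Height above start = (12.74 − 0.1) / 7.9 = 1.6 km
LCL altitude = 300 m + 1600 m = 1900 m

1900 m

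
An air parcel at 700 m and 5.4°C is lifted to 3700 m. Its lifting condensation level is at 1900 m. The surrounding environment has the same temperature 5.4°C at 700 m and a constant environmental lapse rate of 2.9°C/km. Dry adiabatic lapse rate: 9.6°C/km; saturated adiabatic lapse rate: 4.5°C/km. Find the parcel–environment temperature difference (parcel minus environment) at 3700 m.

Parcel:
  Dry to 1900 m: -9.6 × 1.2 km = -11.52°C, so T = -6.12°C.
  Saturated to 3700 m: -4.5 × 1.8 km = -8.1°C, so T = -14.22°C.
Environment:
  Environment to 3700 m: -2.9 × 3 km = -8.7°C, so T = -3.3°C.
T_parcel − T_env = -14.22 − (-3.3) = -10.92°C

-10.92°C (parcel cooler than environment)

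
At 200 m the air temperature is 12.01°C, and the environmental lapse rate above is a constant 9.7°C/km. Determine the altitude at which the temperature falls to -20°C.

Height above start = (12.01 − (-20)) / 9.7 = 3.3 km
Altitude = 200 m + 3300 m = 3500 m

3500 m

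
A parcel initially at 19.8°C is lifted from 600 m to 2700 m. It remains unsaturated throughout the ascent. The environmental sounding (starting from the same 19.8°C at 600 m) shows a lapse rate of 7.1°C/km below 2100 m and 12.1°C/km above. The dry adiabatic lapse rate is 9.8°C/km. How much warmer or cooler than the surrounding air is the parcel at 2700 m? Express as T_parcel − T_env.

Parcel:
  600 → 2700 m (dry, 9.8°C/km): ΔT = -9.8 × 2.1 = -20.58°C → T = -0.78°C
Environment:
  600 → 2100 m (environment, lower layer, 7.1°C/km): ΔT = -7.1 × 1.5 = -10.65°C → T = 9.15°C
  2100 → 2700 m (environment, upper layer, 12.1°C/km): ΔT = -12.1 × 0.6 = -7.26°C → T = 1.89°C
T_parcel − T_env = -0.78 − 1.89 = -2.67°C

-2.67°C (parcel cooler than environment)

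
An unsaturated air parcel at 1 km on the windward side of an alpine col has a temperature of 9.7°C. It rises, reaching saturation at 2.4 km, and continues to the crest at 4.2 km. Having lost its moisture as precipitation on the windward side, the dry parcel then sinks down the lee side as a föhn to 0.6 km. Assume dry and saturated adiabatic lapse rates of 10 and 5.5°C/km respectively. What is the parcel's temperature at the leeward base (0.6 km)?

21.8°C

1000–2400 m, dry: Δz = 1.4 km ⇒ ΔT = -14°C; T = -4.3°C
2400–4200 m, saturated: Δz = 1.8 km ⇒ ΔT = -9.9°C; T = -14.2°C
4200–600 m, dry descent: Δz = 3.6 km ⇒ ΔT = +36°C; T = 21.8°C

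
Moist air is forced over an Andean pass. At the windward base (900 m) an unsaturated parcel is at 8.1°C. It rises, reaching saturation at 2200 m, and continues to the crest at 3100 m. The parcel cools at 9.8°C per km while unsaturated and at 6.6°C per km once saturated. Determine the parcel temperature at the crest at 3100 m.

-10.58°C

900 → 2200 m (dry, 9.8°C/km): ΔT = -9.8 × 1.3 = -12.74°C → T = -4.64°C
2200 → 3100 m (saturated, 6.6°C/km): ΔT = -6.6 × 0.9 = -5.94°C → T = -10.58°C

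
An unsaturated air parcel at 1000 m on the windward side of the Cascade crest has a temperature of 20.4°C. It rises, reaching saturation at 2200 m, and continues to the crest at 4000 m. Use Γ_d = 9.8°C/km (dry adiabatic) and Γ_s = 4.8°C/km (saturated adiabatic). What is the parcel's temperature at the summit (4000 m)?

0°C

1000 → 2200 m (dry, 9.8°C/km): ΔT = -9.8 × 1.2 = -11.76°C → T = 8.64°C
2200 → 4000 m (saturated, 4.8°C/km): ΔT = -4.8 × 1.8 = -8.64°C → T = 0°C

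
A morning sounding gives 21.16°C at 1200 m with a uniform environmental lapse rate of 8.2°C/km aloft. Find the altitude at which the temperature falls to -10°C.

Height above start = (21.16 − (-10)) / 8.2 = 3.8 km
Altitude = 1200 m + 3800 m = 5000 m

5000 m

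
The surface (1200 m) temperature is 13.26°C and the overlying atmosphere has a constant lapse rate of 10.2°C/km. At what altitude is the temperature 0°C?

2500 m

Height above start = (13.26 − 0) / 10.2 = 1.3 km
Altitude = 1200 m + 1300 m = 2500 m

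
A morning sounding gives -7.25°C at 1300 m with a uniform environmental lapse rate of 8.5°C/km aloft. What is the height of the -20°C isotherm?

2800 m

Height above start = (-7.25 − (-20)) / 8.5 = 1.5 km
Altitude = 1300 m + 1500 m = 2800 m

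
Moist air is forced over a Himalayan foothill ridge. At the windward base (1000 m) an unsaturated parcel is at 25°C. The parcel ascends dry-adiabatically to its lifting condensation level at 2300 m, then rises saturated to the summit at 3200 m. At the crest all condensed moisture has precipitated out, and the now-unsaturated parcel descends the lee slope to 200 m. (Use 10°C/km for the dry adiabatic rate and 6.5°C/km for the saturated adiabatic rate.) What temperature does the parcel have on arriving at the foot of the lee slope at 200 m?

Dry to 2300 m: -10 × 1.3 km = -13°C, so T = 12°C.
Saturated to 3200 m: -6.5 × 0.9 km = -5.85°C, so T = 6.15°C.
Dry descent to 200 m: +10 × 3 km = +30°C, so T = 36.15°C.

36.15°C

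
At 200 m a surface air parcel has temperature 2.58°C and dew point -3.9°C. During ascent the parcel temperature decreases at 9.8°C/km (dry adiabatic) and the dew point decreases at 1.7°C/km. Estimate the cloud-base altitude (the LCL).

1000 m

T and T_d converge at 9.8 − 1.7 = 8.1°C per km
Height above start = (2.58 − (-3.9)) / 8.1 = 0.8 km
LCL altitude = 200 m + 800 m = 1000 m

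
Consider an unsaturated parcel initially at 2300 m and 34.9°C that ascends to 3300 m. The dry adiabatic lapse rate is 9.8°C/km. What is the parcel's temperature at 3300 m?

25.1°C

Dry adiabatic to 3300 m: -9.8 × 1 km = -9.8°C, so T = 25.1°C.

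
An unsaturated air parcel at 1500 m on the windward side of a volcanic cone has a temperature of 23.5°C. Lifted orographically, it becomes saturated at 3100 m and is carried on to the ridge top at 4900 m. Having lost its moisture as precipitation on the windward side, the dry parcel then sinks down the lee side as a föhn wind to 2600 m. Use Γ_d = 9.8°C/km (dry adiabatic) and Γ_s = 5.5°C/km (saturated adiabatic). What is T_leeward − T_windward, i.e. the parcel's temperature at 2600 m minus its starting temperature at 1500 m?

-3.04°C

1500 → 3100 m (dry, 9.8°C/km): ΔT = -9.8 × 1.6 = -15.68°C → T = 7.82°C
3100 → 4900 m (saturated, 5.5°C/km): ΔT = -5.5 × 1.8 = -9.9°C → T = -2.08°C
4900 → 2600 m (dry descent, 9.8°C/km): ΔT = +9.8 × 2.3 = +22.54°C → T = 20.46°C
Net change vs windward start: 20.46 − 23.5 = -3.04°C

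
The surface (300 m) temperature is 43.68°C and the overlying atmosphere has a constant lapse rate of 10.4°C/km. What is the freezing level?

Height above start = (43.68 − 0) / 10.4 = 4.2 km
Altitude = 300 m + 4200 m = 4500 m

4500 m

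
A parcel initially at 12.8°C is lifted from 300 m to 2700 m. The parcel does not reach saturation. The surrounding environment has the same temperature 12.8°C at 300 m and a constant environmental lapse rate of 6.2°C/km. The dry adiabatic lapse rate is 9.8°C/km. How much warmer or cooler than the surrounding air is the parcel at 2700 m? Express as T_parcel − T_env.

Parcel:
  From 300 m to 2700 m (dry): cools by 9.8 × 2.4 = 23.52°C, giving -10.72°C.
Environment:
  From 300 m to 2700 m (environment): cools by 6.2 × 2.4 = 14.88°C, giving -2.08°C.
T_parcel − T_env = -10.72 − (-2.08) = -8.64°C

-8.64°C (parcel cooler than environment)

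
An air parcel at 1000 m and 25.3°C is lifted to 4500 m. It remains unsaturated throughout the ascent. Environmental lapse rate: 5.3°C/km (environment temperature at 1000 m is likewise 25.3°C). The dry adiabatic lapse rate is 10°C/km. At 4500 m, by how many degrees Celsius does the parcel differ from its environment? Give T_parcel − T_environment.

-16.45°C (parcel cooler than environment)

Parcel:
  From 1000 m to 4500 m (dry): cools by 10 × 3.5 = 35°C, giving -9.7°C.
Environment:
  From 1000 m to 4500 m (environment): cools by 5.3 × 3.5 = 18.55°C, giving 6.75°C.
T_parcel − T_env = -9.7 − 6.75 = -16.45°C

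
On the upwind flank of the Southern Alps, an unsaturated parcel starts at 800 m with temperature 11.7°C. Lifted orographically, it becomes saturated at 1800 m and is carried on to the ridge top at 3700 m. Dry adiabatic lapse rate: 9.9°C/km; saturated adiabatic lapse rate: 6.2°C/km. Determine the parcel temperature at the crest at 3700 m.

Dry to 1800 m: -9.9 × 1 km = -9.9°C, so T = 1.8°C.
Saturated to 3700 m: -6.2 × 1.9 km = -11.78°C, so T = -9.98°C.

-9.98°C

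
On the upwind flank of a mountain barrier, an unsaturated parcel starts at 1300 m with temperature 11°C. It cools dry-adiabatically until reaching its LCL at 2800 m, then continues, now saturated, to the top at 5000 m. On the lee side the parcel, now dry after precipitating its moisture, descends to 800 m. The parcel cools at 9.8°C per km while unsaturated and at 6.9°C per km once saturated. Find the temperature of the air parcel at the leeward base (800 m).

1300 → 2800 m (dry, 9.8°C/km): ΔT = -9.8 × 1.5 = -14.7°C → T = -3.7°C
2800 → 5000 m (saturated, 6.9°C/km): ΔT = -6.9 × 2.2 = -15.18°C → T = -18.88°C
5000 → 800 m (dry descent, 9.8°C/km): ΔT = +9.8 × 4.2 = +41.16°C → T = 22.28°C

22.28°C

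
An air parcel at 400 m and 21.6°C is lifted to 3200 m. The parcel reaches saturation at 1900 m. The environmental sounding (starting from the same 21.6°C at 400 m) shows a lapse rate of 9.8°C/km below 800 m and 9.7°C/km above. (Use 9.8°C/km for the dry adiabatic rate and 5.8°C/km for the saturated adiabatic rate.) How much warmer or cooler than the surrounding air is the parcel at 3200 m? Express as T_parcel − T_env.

Parcel:
  400–1900 m, dry: Δz = 1.5 km ⇒ ΔT = -14.7°C; T = 6.9°C
  1900–3200 m, saturated: Δz = 1.3 km ⇒ ΔT = -7.54°C; T = -0.64°C
Environment:
  400–800 m, environment, lower layer: Δz = 0.4 km ⇒ ΔT = -3.92°C; T = 17.68°C
  800–3200 m, environment, upper layer: Δz = 2.4 km ⇒ ΔT = -23.28°C; T = -5.6°C
T_parcel − T_env = -0.64 − (-5.6) = +4.96°C

+4.96°C (parcel warmer than environment)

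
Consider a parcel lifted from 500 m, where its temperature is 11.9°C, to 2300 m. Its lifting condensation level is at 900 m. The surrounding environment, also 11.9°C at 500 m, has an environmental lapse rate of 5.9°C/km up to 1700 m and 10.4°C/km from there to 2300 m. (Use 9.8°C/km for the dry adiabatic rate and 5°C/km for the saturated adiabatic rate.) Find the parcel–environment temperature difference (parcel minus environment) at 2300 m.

Parcel:
  From 500 m to 900 m (dry): cools by 9.8 × 0.4 = 3.92°C, giving 7.98°C.
  From 900 m to 2300 m (saturated): cools by 5 × 1.4 = 7°C, giving 0.98°C.
Environment:
  From 500 m to 1700 m (environment, lower layer): cools by 5.9 × 1.2 = 7.08°C, giving 4.82°C.
  From 1700 m to 2300 m (environment, upper layer): cools by 10.4 × 0.6 = 6.24°C, giving -1.42°C.
T_parcel − T_env = 0.98 − (-1.42) = +2.4°C

+2.4°C (parcel warmer than environment)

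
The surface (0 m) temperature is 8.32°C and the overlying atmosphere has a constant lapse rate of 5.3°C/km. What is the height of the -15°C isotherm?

Height above start = (8.32 − (-15)) / 5.3 = 4.4 km
Altitude = 0 m + 4400 m = 4400 m

4400 m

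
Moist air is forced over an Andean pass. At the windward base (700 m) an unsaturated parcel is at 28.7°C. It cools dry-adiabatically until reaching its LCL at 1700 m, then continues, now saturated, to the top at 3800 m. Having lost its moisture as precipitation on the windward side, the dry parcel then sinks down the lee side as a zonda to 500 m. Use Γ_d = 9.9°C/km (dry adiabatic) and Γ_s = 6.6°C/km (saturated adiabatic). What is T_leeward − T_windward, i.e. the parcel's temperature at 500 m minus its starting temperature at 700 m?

700 → 1700 m (dry, 9.9°C/km): ΔT = -9.9 × 1 = -9.9°C → T = 18.8°C
1700 → 3800 m (saturated, 6.6°C/km): ΔT = -6.6 × 2.1 = -13.86°C → T = 4.94°C
3800 → 500 m (dry descent, 9.9°C/km): ΔT = +9.9 × 3.3 = +32.67°C → T = 37.61°C
Net change vs windward start: 37.61 − 28.7 = +8.91°C

+8.91°C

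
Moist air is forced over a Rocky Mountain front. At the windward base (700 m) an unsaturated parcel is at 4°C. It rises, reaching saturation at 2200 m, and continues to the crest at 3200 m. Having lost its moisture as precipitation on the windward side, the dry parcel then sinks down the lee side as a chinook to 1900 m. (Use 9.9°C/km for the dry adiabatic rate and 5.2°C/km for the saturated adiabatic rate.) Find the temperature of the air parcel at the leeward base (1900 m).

-3.18°C

Dry to 2200 m: -9.9 × 1.5 km = -14.85°C, so T = -10.85°C.
Saturated to 3200 m: -5.2 × 1 km = -5.2°C, so T = -16.05°C.
Dry descent to 1900 m: +9.9 × 1.3 km = +12.87°C, so T = -3.18°C.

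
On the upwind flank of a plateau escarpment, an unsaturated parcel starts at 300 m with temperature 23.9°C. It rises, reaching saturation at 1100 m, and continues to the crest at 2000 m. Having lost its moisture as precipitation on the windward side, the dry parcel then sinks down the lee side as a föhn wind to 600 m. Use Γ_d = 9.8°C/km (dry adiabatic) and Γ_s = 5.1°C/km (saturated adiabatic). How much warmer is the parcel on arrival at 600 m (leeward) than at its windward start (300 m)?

From 300 m to 1100 m (dry): cools by 9.8 × 0.8 = 7.84°C, giving 16.06°C.
From 1100 m to 2000 m (saturated): cools by 5.1 × 0.9 = 4.59°C, giving 11.47°C.
From 2000 m to 600 m (dry descent): warms by 9.8 × 1.4 = 13.72°C, giving 25.19°C.
Net change vs windward start: 25.19 − 23.9 = +1.29°C

+1.29°C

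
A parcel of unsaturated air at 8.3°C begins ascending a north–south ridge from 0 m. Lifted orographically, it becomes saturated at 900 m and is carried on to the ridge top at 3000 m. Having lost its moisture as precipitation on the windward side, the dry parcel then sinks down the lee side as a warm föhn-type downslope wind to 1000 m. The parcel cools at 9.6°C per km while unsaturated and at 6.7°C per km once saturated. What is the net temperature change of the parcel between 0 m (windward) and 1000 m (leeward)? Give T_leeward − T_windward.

0–900 m, dry: Δz = 0.9 km ⇒ ΔT = -8.64°C; T = -0.34°C
900–3000 m, saturated: Δz = 2.1 km ⇒ ΔT = -14.07°C; T = -14.41°C
3000–1000 m, dry descent: Δz = 2 km ⇒ ΔT = +19.2°C; T = 4.79°C
Net change vs windward start: 4.79 − 8.3 = -3.51°C

-3.51°C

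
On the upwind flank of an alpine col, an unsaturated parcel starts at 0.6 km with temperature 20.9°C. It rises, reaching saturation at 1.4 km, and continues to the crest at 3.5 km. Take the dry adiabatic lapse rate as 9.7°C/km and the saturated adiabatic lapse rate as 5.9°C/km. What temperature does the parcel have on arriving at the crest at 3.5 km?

0.75°C

600–1400 m, dry: Δz = 0.8 km ⇒ ΔT = -7.76°C; T = 13.14°C
1400–3500 m, saturated: Δz = 2.1 km ⇒ ΔT = -12.39°C; T = 0.75°C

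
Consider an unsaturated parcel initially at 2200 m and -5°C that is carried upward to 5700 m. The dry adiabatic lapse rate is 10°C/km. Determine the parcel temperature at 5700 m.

From 2200 m to 5700 m (dry adiabatic): cools by 10 × 3.5 = 35°C, giving -40°C.

-40°C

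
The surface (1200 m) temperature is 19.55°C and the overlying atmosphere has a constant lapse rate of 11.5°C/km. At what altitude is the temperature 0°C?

Height above start = (19.55 − 0) / 11.5 = 1.7 km
Altitude = 1200 m + 1700 m = 2900 m

2900 m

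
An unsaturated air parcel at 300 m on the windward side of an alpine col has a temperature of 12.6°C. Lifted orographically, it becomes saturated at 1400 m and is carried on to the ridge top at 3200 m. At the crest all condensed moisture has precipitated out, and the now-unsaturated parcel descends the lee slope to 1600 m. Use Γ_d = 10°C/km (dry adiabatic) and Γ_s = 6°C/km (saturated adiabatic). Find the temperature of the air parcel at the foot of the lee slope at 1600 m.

6.8°C

From 300 m to 1400 m (dry): cools by 10 × 1.1 = 11°C, giving 1.6°C.
From 1400 m to 3200 m (saturated): cools by 6 × 1.8 = 10.8°C, giving -9.2°C.
From 3200 m to 1600 m (dry descent): warms by 10 × 1.6 = 16°C, giving 6.8°C.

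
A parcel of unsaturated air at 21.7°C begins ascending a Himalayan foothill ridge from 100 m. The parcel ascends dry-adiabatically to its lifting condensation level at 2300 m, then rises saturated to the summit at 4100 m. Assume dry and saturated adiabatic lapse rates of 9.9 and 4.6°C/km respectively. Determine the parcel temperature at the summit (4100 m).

100 → 2300 m (dry, 9.9°C/km): ΔT = -9.9 × 2.2 = -21.78°C → T = -0.08°C
2300 → 4100 m (saturated, 4.6°C/km): ΔT = -4.6 × 1.8 = -8.28°C → T = -8.36°C

-8.36°C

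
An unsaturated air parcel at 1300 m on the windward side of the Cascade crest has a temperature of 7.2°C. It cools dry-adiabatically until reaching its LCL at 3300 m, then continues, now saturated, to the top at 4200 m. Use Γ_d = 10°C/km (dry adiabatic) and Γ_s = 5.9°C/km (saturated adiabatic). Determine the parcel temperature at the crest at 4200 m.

-18.11°C

From 1300 m to 3300 m (dry): cools by 10 × 2 = 20°C, giving -12.8°C.
From 3300 m to 4200 m (saturated): cools by 5.9 × 0.9 = 5.31°C, giving -18.11°C.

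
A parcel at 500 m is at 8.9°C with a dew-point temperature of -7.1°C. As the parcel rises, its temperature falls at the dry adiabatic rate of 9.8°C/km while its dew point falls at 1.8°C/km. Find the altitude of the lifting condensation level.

2500 m

T and T_d converge at 9.8 − 1.8 = 8°C per km
Height above start = (8.9 − (-7.1)) / 8 = 2 km
LCL altitude = 500 m + 2000 m = 2500 m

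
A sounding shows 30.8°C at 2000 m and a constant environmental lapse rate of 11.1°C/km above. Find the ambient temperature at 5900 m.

-12.49°C

From 2000 m to 5900 m (environmental): cools by 11.1 × 3.9 = 43.29°C, giving -12.49°C.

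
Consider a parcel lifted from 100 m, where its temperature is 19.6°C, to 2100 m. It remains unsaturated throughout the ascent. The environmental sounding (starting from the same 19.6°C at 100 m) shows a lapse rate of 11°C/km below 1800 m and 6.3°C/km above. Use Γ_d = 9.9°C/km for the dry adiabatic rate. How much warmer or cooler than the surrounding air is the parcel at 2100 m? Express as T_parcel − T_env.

+0.79°C (parcel warmer than environment)

Parcel:
  100–2100 m, dry: Δz = 2 km ⇒ ΔT = -19.8°C; T = -0.2°C
Environment:
  100–1800 m, environment, lower layer: Δz = 1.7 km ⇒ ΔT = -18.7°C; T = 0.9°C
  1800–2100 m, environment, upper layer: Δz = 0.3 km ⇒ ΔT = -1.89°C; T = -0.99°C
T_parcel − T_env = -0.2 − (-0.99) = +0.79°C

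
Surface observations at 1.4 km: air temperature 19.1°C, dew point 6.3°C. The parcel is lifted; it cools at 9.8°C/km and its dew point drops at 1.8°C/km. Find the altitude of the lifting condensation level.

3 km

T and T_d converge at 9.8 − 1.8 = 8°C per km
Height above start = (19.1 − 6.3) / 8 = 1.6 km
LCL altitude = 1400 m + 1600 m = 3000 m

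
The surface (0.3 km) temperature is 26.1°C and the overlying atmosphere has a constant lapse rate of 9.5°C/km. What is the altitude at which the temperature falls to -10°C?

4.1 km

Height above start = (26.1 − (-10)) / 9.5 = 3.8 km
Altitude = 300 m + 3800 m = 4100 m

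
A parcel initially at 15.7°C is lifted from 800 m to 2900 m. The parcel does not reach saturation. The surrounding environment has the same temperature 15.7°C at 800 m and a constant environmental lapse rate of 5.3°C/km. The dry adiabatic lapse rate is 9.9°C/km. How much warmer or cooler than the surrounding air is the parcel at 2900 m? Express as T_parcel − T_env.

-9.66°C (parcel cooler than environment)

Parcel:
  Dry to 2900 m: -9.9 × 2.1 km = -20.79°C, so T = -5.09°C.
Environment:
  Environment to 2900 m: -5.3 × 2.1 km = -11.13°C, so T = 4.57°C.
T_parcel − T_env = -5.09 − 4.57 = -9.66°C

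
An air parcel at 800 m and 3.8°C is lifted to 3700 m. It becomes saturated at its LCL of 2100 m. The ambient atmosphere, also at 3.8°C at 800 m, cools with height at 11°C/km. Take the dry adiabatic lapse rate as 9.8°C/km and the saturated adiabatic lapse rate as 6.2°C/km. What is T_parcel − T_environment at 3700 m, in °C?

+9.24°C (parcel warmer than environment)

Parcel:
  From 800 m to 2100 m (dry): cools by 9.8 × 1.3 = 12.74°C, giving -8.94°C.
  From 2100 m to 3700 m (saturated): cools by 6.2 × 1.6 = 9.92°C, giving -18.86°C.
Environment:
  From 800 m to 3700 m (environment): cools by 11 × 2.9 = 31.9°C, giving -28.1°C.
T_parcel − T_env = -18.86 − (-28.1) = +9.24°C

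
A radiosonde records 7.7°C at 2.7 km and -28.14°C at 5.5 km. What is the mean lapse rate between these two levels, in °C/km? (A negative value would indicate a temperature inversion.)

12.8°C/km

Γ = −ΔT/Δz = (7.7 − (-28.14)) / (5500 − 2700) m
  = 35.84°C / 2.8 km = 12.8°C/km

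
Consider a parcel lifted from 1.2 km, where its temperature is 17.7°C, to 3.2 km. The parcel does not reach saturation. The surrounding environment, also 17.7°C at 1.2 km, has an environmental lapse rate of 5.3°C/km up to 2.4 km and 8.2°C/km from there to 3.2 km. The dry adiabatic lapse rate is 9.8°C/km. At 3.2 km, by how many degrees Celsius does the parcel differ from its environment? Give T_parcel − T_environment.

Parcel:
  From 1200 m to 3200 m (dry): cools by 9.8 × 2 = 19.6°C, giving -1.9°C.
Environment:
  From 1200 m to 2400 m (environment, lower layer): cools by 5.3 × 1.2 = 6.36°C, giving 11.34°C.
  From 2400 m to 3200 m (environment, upper layer): cools by 8.2 × 0.8 = 6.56°C, giving 4.78°C.
T_parcel − T_env = -1.9 − 4.78 = -6.68°C

-6.68°C (parcel cooler than environment)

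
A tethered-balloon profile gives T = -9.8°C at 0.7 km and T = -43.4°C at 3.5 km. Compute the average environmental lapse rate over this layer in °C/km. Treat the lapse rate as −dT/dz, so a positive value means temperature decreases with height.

12°C/km

Γ = −ΔT/Δz = (-9.8 − (-43.4)) / (3500 − 700) m
  = 33.6°C / 2.8 km = 12°C/km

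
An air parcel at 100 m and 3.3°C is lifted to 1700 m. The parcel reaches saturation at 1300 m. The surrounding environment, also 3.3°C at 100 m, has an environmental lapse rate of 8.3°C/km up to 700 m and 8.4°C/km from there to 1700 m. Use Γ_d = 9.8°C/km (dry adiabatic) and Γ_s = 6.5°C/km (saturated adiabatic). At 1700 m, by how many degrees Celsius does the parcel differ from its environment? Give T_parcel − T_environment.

Parcel:
  100–1300 m, dry: Δz = 1.2 km ⇒ ΔT = -11.76°C; T = -8.46°C
  1300–1700 m, saturated: Δz = 0.4 km ⇒ ΔT = -2.6°C; T = -11.06°C
Environment:
  100–700 m, environment, lower layer: Δz = 0.6 km ⇒ ΔT = -4.98°C; T = -1.68°C
  700–1700 m, environment, upper layer: Δz = 1 km ⇒ ΔT = -8.4°C; T = -10.08°C
T_parcel − T_env = -11.06 − (-10.08) = -0.98°C

-0.98°C (parcel cooler than environment)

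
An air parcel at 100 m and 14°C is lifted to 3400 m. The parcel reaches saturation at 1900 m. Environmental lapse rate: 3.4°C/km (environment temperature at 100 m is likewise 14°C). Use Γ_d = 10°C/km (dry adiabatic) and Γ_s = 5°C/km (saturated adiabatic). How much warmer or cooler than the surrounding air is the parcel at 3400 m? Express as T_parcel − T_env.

-14.28°C (parcel cooler than environment)

Parcel:
  From 100 m to 1900 m (dry): cools by 10 × 1.8 = 18°C, giving -4°C.
  From 1900 m to 3400 m (saturated): cools by 5 × 1.5 = 7.5°C, giving -11.5°C.
Environment:
  From 100 m to 3400 m (environment): cools by 3.4 × 3.3 = 11.22°C, giving 2.78°C.
T_parcel − T_env = -11.5 − 2.78 = -14.28°C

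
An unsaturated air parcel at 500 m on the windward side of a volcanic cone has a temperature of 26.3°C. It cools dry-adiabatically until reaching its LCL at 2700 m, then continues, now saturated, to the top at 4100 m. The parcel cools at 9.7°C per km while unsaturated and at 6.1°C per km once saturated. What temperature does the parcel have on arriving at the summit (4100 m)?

Dry to 2700 m: -9.7 × 2.2 km = -21.34°C, so T = 4.96°C.
Saturated to 4100 m: -6.1 × 1.4 km = -8.54°C, so T = -3.58°C.

-3.58°C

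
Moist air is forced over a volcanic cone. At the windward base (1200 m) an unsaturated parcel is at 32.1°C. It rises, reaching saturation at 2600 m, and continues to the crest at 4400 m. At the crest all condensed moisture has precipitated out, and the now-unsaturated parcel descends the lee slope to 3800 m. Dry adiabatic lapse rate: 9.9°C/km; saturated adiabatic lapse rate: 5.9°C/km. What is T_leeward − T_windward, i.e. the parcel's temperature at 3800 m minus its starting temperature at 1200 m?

Dry to 2600 m: -9.9 × 1.4 km = -13.86°C, so T = 18.24°C.
Saturated to 4400 m: -5.9 × 1.8 km = -10.62°C, so T = 7.62°C.
Dry descent to 3800 m: +9.9 × 0.6 km = +5.94°C, so T = 13.56°C.
Net change vs windward start: 13.56 − 32.1 = -18.54°C

-18.54°C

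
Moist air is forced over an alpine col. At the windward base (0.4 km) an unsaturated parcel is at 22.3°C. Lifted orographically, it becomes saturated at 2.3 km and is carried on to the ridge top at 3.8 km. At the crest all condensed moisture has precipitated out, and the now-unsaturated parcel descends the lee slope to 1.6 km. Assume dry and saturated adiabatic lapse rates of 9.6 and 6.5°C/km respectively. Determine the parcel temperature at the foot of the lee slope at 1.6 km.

15.43°C

Dry to 2300 m: -9.6 × 1.9 km = -18.24°C, so T = 4.06°C.
Saturated to 3800 m: -6.5 × 1.5 km = -9.75°C, so T = -5.69°C.
Dry descent to 1600 m: +9.6 × 2.2 km = +21.12°C, so T = 15.43°C.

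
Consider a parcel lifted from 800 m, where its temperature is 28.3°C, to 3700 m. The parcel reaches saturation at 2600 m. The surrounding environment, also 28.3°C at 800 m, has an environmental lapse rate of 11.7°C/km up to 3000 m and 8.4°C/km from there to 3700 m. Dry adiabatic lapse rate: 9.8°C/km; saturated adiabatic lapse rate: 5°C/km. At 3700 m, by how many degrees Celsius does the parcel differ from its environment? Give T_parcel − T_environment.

Parcel:
  800 → 2600 m (dry, 9.8°C/km): ΔT = -9.8 × 1.8 = -17.64°C → T = 10.66°C
  2600 → 3700 m (saturated, 5°C/km): ΔT = -5 × 1.1 = -5.5°C → T = 5.16°C
Environment:
  800 → 3000 m (environment, lower layer, 11.7°C/km): ΔT = -11.7 × 2.2 = -25.74°C → T = 2.56°C
  3000 → 3700 m (environment, upper layer, 8.4°C/km): ΔT = -8.4 × 0.7 = -5.88°C → T = -3.32°C
T_parcel − T_env = 5.16 − (-3.32) = +8.48°C

+8.48°C (parcel warmer than environment)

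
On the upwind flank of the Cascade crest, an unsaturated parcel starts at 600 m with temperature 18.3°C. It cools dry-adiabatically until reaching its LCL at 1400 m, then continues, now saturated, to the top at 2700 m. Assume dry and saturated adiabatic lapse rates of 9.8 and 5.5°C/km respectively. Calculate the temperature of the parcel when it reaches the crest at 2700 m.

600–1400 m, dry: Δz = 0.8 km ⇒ ΔT = -7.84°C; T = 10.46°C
1400–2700 m, saturated: Δz = 1.3 km ⇒ ΔT = -7.15°C; T = 3.31°C

3.31°C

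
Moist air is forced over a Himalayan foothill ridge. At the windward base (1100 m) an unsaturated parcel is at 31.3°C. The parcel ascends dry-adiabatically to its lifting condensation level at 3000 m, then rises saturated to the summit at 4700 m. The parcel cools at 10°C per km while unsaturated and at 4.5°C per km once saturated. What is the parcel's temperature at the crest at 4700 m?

Dry to 3000 m: -10 × 1.9 km = -19°C, so T = 12.3°C.
Saturated to 4700 m: -4.5 × 1.7 km = -7.65°C, so T = 4.65°C.

4.65°C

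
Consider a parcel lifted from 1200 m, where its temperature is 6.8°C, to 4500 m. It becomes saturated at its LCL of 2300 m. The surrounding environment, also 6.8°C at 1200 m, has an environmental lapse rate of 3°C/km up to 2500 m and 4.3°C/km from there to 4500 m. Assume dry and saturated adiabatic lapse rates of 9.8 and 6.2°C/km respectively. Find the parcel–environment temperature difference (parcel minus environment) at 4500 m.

Parcel:
  From 1200 m to 2300 m (dry): cools by 9.8 × 1.1 = 10.78°C, giving -3.98°C.
  From 2300 m to 4500 m (saturated): cools by 6.2 × 2.2 = 13.64°C, giving -17.62°C.
Environment:
  From 1200 m to 2500 m (environment, lower layer): cools by 3 × 1.3 = 3.9°C, giving 2.9°C.
  From 2500 m to 4500 m (environment, upper layer): cools by 4.3 × 2 = 8.6°C, giving -5.7°C.
T_parcel − T_env = -17.62 − (-5.7) = -11.92°C

-11.92°C (parcel cooler than environment)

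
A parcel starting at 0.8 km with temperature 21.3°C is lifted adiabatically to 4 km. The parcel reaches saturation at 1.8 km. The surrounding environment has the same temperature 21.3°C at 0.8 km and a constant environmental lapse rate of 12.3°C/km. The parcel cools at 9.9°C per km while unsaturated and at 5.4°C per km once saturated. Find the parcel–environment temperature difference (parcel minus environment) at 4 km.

+17.58°C (parcel warmer than environment)

Parcel:
  800 → 1800 m (dry, 9.9°C/km): ΔT = -9.9 × 1 = -9.9°C → T = 11.4°C
  1800 → 4000 m (saturated, 5.4°C/km): ΔT = -5.4 × 2.2 = -11.88°C → T = -0.48°C
Environment:
  800 → 4000 m (environment, 12.3°C/km): ΔT = -12.3 × 3.2 = -39.36°C → T = -18.06°C
T_parcel − T_env = -0.48 − (-18.06) = +17.58°C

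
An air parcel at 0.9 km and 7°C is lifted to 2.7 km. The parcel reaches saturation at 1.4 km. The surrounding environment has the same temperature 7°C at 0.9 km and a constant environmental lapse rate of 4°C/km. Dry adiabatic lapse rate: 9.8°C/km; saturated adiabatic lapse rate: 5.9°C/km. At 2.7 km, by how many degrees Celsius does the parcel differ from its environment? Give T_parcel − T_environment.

-5.37°C (parcel cooler than environment)

Parcel:
  From 900 m to 1400 m (dry): cools by 9.8 × 0.5 = 4.9°C, giving 2.1°C.
  From 1400 m to 2700 m (saturated): cools by 5.9 × 1.3 = 7.67°C, giving -5.57°C.
Environment:
  From 900 m to 2700 m (environment): cools by 4 × 1.8 = 7.2°C, giving -0.2°C.
T_parcel − T_env = -5.57 − (-0.2) = -5.37°C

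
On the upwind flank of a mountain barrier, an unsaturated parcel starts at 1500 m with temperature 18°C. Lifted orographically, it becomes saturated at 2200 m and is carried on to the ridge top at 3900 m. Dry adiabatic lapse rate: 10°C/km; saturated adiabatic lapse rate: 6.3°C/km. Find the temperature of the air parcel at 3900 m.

0.29°C

1500–2200 m, dry: Δz = 0.7 km ⇒ ΔT = -7°C; T = 11°C
2200–3900 m, saturated: Δz = 1.7 km ⇒ ΔT = -10.71°C; T = 0.29°C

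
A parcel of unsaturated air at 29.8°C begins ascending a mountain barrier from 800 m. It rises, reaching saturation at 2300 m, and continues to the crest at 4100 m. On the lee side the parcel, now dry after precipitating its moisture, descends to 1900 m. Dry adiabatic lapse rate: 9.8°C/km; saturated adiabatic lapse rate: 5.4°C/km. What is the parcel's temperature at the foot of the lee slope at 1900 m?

26.94°C

Dry to 2300 m: -9.8 × 1.5 km = -14.7°C, so T = 15.1°C.
Saturated to 4100 m: -5.4 × 1.8 km = -9.72°C, so T = 5.38°C.
Dry descent to 1900 m: +9.8 × 2.2 km = +21.56°C, so T = 26.94°C.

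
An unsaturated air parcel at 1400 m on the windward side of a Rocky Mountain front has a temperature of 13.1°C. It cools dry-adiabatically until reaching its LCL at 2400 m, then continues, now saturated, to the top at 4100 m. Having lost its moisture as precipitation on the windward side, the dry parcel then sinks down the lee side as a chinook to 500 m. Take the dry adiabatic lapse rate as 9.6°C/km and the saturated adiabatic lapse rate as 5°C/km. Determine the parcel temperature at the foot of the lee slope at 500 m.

Dry to 2400 m: -9.6 × 1 km = -9.6°C, so T = 3.5°C.
Saturated to 4100 m: -5 × 1.7 km = -8.5°C, so T = -5°C.
Dry descent to 500 m: +9.6 × 3.6 km = +34.56°C, so T = 29.56°C.

29.56°C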